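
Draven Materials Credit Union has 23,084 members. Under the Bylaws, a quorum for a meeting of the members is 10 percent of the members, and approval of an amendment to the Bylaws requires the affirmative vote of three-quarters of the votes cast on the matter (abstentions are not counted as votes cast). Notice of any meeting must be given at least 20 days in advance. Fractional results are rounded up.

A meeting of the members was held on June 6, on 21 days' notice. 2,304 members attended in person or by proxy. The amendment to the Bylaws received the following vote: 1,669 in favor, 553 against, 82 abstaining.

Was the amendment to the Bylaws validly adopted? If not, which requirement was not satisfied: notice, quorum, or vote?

Notice: 21 days given; 20 required. Satisfied.
Quorum: 10% of 23,084 = 2,308.40, rounded up to 2,309; 2,304 present. Not satisfied.
Vote: requires three-fourths of the votes cast (2,304 − 82 abstaining = 2,222); 3/4 of 2222 = 1666.50, rounded up to 1667, so 1,667 needed; 1,669 in favor. Satisfied.

Invalid — quorum requirement not satisfied.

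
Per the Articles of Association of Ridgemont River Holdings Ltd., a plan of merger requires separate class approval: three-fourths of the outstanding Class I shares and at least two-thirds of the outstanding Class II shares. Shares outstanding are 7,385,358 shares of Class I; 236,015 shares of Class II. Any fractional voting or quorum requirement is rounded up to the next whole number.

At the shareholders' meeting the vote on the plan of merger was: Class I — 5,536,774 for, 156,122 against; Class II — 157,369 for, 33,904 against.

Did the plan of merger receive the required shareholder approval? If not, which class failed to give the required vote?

Class I: 3/4 of 7385358 = 5539018.50, rounded up to 5539019; 5,539,019 required, 5,536,774 in favor — not approved.
Class II: 2/3 of 236015 = 157343.33, rounded up to 157344; 157,344 required, 157,369 in favor — approved.

Not approved — the Class I shares did not give the required vote.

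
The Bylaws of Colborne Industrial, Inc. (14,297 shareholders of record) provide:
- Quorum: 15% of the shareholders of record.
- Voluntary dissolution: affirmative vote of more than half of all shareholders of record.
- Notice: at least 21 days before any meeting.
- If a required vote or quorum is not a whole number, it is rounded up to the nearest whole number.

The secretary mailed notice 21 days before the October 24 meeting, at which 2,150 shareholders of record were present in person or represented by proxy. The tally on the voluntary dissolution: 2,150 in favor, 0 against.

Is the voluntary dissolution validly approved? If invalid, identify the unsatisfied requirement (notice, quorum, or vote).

Notice: 21 days given; 21 required. Satisfied.
Quorum: 15% of 14,297 = 2,144.55, rounded up to 2,145; 2,150 present. Satisfied.
Vote: requires a majority of all shareholders of record (14,297); a majority of 14297 is 7149, so 7,149 needed; 2,150 in favor. Not satisfied.

Invalid — vote requirement not satisfied.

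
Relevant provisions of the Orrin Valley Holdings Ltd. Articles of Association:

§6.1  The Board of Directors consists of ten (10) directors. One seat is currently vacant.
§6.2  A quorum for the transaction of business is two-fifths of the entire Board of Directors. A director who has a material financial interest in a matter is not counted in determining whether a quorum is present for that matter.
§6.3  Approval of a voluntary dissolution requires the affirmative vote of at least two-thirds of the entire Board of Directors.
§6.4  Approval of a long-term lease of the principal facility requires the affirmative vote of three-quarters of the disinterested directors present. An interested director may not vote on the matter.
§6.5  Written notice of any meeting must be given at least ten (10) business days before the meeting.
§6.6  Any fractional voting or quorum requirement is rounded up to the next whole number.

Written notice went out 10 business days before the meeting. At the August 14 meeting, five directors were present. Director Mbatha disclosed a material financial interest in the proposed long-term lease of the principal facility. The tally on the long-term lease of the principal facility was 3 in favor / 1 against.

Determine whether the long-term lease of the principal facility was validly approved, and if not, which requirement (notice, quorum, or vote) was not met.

Notice: 10 business days given; 10 required (10 ≥ 10). Satisfied.
Quorum: 5 present, but the 1 interested director does not count, leaving 4. Quorum is 4. Satisfied.
Vote: the long-term lease of the principal facility requires three-fourths of the disinterested directors present (5 − 1 = 4). 3/4 of 4 = 3, so 3 affirmative votes are needed; 3 voted in favor. Satisfied.

Valid — all requirements satisfied.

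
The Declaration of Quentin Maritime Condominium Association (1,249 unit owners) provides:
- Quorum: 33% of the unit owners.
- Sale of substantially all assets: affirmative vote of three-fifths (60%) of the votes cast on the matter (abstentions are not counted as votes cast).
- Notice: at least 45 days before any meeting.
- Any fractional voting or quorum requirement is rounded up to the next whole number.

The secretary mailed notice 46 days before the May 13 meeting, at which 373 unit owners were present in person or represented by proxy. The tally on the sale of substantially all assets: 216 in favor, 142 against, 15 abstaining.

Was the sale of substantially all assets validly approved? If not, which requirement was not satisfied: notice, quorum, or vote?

Notice: 46 days given; 45 required. Satisfied.
Quorum: 33% of 1,249 = 412.17, rounded up to 413; 373 present. Not satisfied.
Vote: requires three-fifths of the votes cast (373 − 15 abstaining = 358); 3/5 of 358 = 214.80, rounded up to 215, so 215 needed; 216 in favor. Satisfied.

Invalid — quorum requirement not satisfied.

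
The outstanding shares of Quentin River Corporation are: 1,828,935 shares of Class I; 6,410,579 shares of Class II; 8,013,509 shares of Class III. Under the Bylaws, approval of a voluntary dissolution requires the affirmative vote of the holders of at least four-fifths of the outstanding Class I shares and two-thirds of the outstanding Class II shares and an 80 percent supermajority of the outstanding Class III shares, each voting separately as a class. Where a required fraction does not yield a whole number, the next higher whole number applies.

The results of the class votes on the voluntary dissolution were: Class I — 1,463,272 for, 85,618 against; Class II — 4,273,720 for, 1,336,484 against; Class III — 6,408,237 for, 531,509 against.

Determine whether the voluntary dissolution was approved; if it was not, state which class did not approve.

Class I: 4/5 of 1828935 = 1463148; 1,463,148 required, 1,463,272 in favor — approved.
Class II: 2/3 of 6410579 = 4273719.33, rounded up to 4273720; 4,273,720 required, 4,273,720 in favor — approved.
Class III: 4/5 of 8013509 = 6410807.20, rounded up to 6410808; 6,410,808 required, 6,408,237 in favor — not approved.

Not approved — the Class III shares did not give the required vote.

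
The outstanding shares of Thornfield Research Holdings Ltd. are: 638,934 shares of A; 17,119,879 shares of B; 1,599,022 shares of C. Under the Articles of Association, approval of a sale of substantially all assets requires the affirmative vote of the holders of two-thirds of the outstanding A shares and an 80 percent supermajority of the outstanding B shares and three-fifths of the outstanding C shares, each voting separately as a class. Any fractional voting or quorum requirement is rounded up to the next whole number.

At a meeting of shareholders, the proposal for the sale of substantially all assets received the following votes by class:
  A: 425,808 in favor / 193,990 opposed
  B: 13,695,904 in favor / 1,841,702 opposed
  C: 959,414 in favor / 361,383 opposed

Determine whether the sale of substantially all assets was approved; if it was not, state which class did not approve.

A: 2/3 of 638934 = 425956; 425,956 required, 425,808 in favor — not approved.
B: 4/5 of 17119879 = 13695903.20, rounded up to 13695904; 13,695,904 required, 13,695,904 in favor — approved.
C: 3/5 of 1599022 = 959413.20, rounded up to 959414; 959,414 required, 959,414 in favor — approved.

Not approved — the A shares did not give the required vote.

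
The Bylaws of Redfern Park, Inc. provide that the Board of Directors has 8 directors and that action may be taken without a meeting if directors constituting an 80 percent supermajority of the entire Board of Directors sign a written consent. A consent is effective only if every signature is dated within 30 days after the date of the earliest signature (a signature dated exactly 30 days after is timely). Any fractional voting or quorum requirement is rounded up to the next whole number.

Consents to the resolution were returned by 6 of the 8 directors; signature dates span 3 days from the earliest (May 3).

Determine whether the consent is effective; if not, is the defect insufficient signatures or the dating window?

Not effective — insufficient signatures.

Signatures required: an 80 percent supermajority of 8 — 4/5 of 8 = 6.40, rounded up to 7, so 7 needed; 6 signed. Insufficient.
Dating window: the latest signature is 3 days after the earliest; the limit is 30 days. Within the window.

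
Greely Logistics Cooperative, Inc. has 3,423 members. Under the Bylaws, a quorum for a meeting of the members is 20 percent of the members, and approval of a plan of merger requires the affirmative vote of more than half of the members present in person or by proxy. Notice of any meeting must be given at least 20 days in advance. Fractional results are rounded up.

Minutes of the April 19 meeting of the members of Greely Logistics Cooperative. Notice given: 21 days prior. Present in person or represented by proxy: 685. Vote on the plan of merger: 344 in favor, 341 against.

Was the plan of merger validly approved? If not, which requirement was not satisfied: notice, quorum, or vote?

Notice: 21 days given; 20 required. Satisfied.
Quorum: 20% of 3,423 = 684.60, rounded up to 685; 685 present. Satisfied.
Vote: requires a majority of those present (685); a majority of 685 is 343, so 343 needed; 344 in favor. Satisfied.

Valid — all requirements satisfied.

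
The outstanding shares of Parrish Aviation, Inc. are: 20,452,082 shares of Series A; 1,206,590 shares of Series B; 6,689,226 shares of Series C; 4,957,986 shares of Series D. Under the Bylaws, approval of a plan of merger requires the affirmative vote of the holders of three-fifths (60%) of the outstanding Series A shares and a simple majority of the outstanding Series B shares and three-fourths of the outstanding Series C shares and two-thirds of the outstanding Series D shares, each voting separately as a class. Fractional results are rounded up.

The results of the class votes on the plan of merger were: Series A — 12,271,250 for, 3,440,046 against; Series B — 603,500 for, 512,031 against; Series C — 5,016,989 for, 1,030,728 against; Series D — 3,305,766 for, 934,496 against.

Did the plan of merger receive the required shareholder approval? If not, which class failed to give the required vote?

Series A: 3/5 of 20452082 = 12271249.20, rounded up to 12271250; 12,271,250 required, 12,271,250 in favor — approved.
Series B: a majority of 1206590 is 603296; 603,296 required, 603,500 in favor — approved.
Series C: 3/4 of 6689226 = 5016919.50, rounded up to 5016920; 5,016,920 required, 5,016,989 in favor — approved.
Series D: 2/3 of 4957986 = 3305324; 3,305,324 required, 3,305,766 in favor — approved.

Approved — every class gave the required vote.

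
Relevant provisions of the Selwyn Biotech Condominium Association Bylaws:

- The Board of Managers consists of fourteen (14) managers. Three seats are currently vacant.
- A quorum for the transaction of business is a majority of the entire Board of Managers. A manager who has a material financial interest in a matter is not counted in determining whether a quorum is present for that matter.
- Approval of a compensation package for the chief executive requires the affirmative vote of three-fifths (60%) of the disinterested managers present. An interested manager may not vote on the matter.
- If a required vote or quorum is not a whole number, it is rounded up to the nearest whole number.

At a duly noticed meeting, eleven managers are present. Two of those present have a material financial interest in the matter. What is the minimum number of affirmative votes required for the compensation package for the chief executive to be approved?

6

The compensation package for the chief executive requires three-fifths of the disinterested managers present (11 − 2 = 9).
3/5 of 9 = 5.40, rounded up to 6.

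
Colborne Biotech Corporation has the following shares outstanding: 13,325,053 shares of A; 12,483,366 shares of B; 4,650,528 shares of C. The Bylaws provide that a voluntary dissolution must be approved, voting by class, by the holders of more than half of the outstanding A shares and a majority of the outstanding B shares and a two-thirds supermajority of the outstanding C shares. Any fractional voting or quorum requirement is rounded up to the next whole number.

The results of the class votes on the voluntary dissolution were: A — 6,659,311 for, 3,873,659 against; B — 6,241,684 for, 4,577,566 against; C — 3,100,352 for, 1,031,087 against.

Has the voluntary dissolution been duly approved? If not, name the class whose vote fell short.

Not approved — the A shares did not give the required vote.

A: a majority of 13325053 is 6662527; 6,662,527 required, 6,659,311 in favor — not approved.
B: a majority of 12483366 is 6241684; 6,241,684 required, 6,241,684 in favor — approved.
C: 2/3 of 4650528 = 3100352; 3,100,352 required, 3,100,352 in favor — approved.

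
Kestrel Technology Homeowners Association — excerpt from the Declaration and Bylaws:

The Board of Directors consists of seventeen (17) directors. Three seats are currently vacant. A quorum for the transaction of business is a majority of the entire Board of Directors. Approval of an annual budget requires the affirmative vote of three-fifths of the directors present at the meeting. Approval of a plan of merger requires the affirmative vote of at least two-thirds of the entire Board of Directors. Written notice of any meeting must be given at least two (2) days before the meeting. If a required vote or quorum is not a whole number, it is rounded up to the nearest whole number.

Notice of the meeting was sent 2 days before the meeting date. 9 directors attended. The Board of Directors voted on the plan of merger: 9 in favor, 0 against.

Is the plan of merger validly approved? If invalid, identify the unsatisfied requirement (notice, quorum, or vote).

Invalid — vote requirement not satisfied.

Notice: 2 days given; 2 required (2 ≥ 2). Satisfied.
Quorum: 9 present; quorum is 9. Satisfied.
Vote: the plan of merger requires two-thirds of the entire Board of Directors (17). 2/3 of 17 = 11.33, rounded up to 12, so 12 affirmative votes are needed; 9 voted in favor. Not satisfied.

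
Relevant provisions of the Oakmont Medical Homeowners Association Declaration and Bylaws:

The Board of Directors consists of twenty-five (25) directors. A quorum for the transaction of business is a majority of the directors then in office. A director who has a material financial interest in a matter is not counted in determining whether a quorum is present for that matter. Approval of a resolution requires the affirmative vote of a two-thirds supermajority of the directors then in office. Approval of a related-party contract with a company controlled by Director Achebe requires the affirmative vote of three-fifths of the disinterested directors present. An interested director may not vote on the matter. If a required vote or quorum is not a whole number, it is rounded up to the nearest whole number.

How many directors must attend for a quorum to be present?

13

A majority of 25 is 13.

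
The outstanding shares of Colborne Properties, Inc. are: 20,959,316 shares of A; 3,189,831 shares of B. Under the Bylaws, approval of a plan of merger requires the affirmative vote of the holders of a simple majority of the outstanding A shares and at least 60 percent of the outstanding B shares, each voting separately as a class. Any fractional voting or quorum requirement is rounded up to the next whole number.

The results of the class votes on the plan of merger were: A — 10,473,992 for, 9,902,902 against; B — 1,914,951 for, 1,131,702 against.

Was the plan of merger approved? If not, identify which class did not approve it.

A: a majority of 20959316 is 10479659; 10,479,659 required, 10,473,992 in favor — not approved.
B: 3/5 of 3189831 = 1913898.60, rounded up to 1913899; 1,913,899 required, 1,914,951 in favor — approved.

Not approved — the A shares did not give the required vote.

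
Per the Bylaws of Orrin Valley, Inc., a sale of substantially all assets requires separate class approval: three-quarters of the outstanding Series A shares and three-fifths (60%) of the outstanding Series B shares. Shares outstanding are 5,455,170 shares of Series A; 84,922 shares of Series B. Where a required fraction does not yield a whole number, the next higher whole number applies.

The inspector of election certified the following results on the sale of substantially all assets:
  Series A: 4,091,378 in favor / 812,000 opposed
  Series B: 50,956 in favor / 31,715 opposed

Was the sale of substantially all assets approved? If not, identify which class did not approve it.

Series A: 3/4 of 5455170 = 4091377.50, rounded up to 4091378; 4,091,378 required, 4,091,378 in favor — approved.
Series B: 3/5 of 84922 = 50953.20, rounded up to 50954; 50,954 required, 50,956 in favor — approved.

Approved — every class gave the required vote.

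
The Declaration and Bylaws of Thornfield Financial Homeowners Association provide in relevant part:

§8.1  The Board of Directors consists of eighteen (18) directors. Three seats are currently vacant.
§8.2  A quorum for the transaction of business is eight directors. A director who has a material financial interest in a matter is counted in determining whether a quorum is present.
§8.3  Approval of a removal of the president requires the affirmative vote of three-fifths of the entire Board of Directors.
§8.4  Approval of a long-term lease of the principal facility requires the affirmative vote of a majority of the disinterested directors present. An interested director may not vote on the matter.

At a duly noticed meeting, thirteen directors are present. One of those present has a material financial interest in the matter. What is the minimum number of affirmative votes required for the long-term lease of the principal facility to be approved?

7

The long-term lease of the principal facility requires a majority of the disinterested directors present (13 − 1 = 12).
A majority of 12 is 7.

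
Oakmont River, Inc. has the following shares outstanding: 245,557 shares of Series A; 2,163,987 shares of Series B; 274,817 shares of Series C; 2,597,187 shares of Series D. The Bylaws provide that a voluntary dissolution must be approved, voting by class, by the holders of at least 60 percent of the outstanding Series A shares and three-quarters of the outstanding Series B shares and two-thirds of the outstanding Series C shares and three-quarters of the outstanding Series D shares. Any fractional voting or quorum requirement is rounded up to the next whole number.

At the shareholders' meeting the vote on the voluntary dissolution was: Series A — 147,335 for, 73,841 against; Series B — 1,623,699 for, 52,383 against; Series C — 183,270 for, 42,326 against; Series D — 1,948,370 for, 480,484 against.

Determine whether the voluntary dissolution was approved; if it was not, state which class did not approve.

Approved — every class gave the required vote.

Series A: 3/5 of 245557 = 147334.20, rounded up to 147335; 147,335 required, 147,335 in favor — approved.
Series B: 3/4 of 2163987 = 1622990.25, rounded up to 1622991; 1,622,991 required, 1,623,699 in favor — approved.
Series C: 2/3 of 274817 = 183211.33, rounded up to 183212; 183,212 required, 183,270 in favor — approved.
Series D: 3/4 of 2597187 = 1947890.25, rounded up to 1947891; 1,947,891 required, 1,948,370 in favor — approved.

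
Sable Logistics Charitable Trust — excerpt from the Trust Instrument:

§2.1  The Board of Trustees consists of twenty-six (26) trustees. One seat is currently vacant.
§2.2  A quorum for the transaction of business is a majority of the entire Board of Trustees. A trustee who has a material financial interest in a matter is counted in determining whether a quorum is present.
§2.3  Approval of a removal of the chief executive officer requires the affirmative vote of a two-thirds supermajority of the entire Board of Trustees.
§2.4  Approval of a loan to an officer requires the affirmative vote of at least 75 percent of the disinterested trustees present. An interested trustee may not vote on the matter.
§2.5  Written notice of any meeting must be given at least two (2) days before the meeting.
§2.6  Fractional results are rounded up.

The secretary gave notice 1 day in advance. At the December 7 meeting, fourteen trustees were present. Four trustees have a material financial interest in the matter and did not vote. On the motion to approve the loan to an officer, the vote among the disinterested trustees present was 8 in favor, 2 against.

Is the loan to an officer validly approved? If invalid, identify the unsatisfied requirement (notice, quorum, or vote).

Notice: 1 day given; 2 required (1 < 2). Not satisfied.
Quorum: 14 present (interested trustees count toward quorum); quorum is 14. Satisfied.
Vote: the loan to an officer requires three-fourths of the disinterested trustees present (14 − 4 = 10). 3/4 of 10 = 7.50, rounded up to 8, so 8 affirmative votes are needed; 8 voted in favor. Satisfied.

Invalid — notice requirement not satisfied.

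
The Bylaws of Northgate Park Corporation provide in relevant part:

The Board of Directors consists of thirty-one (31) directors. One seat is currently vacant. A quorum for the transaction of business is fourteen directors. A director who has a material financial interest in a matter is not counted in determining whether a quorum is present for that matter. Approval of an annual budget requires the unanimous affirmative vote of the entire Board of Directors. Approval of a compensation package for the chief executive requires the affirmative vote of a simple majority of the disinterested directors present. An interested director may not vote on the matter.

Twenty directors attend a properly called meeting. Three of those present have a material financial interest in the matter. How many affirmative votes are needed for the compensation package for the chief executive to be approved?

The compensation package for the chief executive requires a majority of the disinterested directors present (20 − 3 = 17).
A majority of 17 is 9.

9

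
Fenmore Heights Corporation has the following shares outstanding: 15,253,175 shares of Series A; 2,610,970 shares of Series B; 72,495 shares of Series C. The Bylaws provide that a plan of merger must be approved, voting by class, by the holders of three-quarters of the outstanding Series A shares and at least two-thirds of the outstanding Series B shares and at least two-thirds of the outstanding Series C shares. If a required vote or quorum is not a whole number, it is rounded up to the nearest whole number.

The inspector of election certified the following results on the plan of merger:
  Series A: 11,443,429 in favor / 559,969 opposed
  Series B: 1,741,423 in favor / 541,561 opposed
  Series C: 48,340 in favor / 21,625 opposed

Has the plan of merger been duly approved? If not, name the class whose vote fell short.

Approved — every class gave the required vote.

Series A: 3/4 of 15253175 = 11439881.25, rounded up to 11439882; 11,439,882 required, 11,443,429 in favor — approved.
Series B: 2/3 of 2610970 = 1740646.67, rounded up to 1740647; 1,740,647 required, 1,741,423 in favor — approved.
Series C: 2/3 of 72495 = 48330; 48,330 required, 48,340 in favor — approved.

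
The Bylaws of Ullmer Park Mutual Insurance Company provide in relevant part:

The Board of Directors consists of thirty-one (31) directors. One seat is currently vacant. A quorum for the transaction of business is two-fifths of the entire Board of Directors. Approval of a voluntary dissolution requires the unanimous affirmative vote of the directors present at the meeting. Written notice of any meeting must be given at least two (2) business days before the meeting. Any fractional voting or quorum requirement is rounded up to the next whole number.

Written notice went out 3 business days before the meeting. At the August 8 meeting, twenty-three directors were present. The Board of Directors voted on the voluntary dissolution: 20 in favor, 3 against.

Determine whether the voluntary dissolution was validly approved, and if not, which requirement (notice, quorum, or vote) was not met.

Invalid — vote requirement not satisfied.

Notice: 3 business days given; 2 required (3 ≥ 2). Satisfied.
Quorum: 23 present; quorum is 13. Satisfied.
Vote: the voluntary dissolution requires the unanimous vote of the directors present (23). Unanimous means all 23, so 23 affirmative votes are needed; 20 voted in favor. Not satisfied.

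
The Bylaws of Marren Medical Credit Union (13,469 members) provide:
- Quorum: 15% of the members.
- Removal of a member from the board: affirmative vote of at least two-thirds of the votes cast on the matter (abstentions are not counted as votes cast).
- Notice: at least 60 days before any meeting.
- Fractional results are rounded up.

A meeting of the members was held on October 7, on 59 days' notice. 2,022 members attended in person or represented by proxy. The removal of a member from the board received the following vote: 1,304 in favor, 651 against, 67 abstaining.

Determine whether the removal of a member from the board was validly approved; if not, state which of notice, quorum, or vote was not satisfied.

Notice: 59 days given; 60 required. Not satisfied.
Quorum: 15% of 13,469 = 2,020.35, rounded up to 2,021; 2,022 present. Satisfied.
Vote: requires two-thirds of the votes cast (2,022 − 67 abstaining = 1,955); 2/3 of 1955 = 1303.33, rounded up to 1304, so 1,304 needed; 1,304 in favor. Satisfied.

Invalid — notice requirement not satisfied.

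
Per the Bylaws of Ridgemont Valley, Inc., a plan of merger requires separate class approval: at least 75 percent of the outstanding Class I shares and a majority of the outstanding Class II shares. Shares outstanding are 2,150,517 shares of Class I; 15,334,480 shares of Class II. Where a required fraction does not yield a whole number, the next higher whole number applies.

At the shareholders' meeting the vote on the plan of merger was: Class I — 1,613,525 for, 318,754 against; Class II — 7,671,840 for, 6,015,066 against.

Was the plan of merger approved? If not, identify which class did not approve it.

Class I: 3/4 of 2150517 = 1612887.75, rounded up to 1612888; 1,612,888 required, 1,613,525 in favor — approved.
Class II: a majority of 15334480 is 7667241; 7,667,241 required, 7,671,840 in favor — approved.

Approved — every class gave the required vote.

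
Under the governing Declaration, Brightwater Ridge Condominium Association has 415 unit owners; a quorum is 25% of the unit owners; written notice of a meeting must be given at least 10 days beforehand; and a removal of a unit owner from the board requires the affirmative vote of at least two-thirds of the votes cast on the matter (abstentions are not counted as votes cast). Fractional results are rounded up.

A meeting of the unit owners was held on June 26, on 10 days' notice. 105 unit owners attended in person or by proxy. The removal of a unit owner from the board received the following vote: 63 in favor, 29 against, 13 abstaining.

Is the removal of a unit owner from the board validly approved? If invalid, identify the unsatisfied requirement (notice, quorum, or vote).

Valid — all requirements satisfied.

Notice: 10 days given; 10 required. Satisfied.
Quorum: 25% of 415 = 103.75, rounded up to 104; 105 present. Satisfied.
Vote: requires two-thirds of the votes cast (105 − 13 abstaining = 92); 2/3 of 92 = 61.33, rounded up to 62, so 62 needed; 63 in favor. Satisfied.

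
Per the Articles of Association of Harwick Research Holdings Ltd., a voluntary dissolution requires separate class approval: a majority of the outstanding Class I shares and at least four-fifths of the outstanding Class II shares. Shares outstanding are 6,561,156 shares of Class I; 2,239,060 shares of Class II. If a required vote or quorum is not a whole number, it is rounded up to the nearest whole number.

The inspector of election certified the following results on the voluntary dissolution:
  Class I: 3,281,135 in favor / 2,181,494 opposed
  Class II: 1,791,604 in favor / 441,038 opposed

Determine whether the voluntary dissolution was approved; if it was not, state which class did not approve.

Approved — every class gave the required vote.

Class I: a majority of 6561156 is 3280579; 3,280,579 required, 3,281,135 in favor — approved.
Class II: 4/5 of 2239060 = 1791248; 1,791,248 required, 1,791,604 in favor — approved.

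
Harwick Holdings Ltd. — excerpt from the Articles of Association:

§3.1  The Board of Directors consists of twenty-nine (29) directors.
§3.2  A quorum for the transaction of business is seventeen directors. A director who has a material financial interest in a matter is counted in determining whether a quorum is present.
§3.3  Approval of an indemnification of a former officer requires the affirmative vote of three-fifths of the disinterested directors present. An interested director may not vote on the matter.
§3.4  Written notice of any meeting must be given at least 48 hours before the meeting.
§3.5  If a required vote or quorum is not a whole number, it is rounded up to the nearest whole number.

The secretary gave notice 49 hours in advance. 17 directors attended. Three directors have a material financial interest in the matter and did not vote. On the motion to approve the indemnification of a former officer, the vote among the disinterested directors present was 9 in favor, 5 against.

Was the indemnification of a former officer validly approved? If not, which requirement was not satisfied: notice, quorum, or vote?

Notice: 49 hours given; 48 required (49 ≥ 48). Satisfied.
Quorum: 17 present (interested directors count toward quorum); quorum is 17. Satisfied.
Vote: the indemnification of a former officer requires three-fifths of the disinterested directors present (17 − 3 = 14). 3/5 of 14 = 8.40, rounded up to 9, so 9 affirmative votes are needed; 9 voted in favor. Satisfied.

Valid — all requirements satisfied.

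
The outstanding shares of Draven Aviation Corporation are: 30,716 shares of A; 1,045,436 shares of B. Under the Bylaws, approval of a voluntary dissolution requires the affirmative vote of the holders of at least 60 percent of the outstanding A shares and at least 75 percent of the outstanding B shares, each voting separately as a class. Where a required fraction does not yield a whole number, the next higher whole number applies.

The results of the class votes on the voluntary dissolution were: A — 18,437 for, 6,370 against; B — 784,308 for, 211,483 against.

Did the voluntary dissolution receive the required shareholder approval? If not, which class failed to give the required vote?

A: 3/5 of 30716 = 18429.60, rounded up to 18430; 18,430 required, 18,437 in favor — approved.
B: 3/4 of 1045436 = 784077; 784,077 required, 784,308 in favor — approved.

Approved — every class gave the required vote.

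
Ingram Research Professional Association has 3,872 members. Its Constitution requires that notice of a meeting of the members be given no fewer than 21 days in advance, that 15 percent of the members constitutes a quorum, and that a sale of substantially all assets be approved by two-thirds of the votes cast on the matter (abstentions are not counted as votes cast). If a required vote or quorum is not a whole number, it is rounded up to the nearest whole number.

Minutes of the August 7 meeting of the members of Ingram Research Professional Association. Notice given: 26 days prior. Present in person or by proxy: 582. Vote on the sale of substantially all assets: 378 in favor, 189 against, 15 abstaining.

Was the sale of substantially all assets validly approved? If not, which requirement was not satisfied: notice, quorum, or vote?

Notice: 26 days given; 21 required. Satisfied.
Quorum: 15% of 3,872 = 580.80, rounded up to 581; 582 present. Satisfied.
Vote: requires two-thirds of the votes cast (582 − 15 abstaining = 567); 2/3 of 567 = 378, so 378 needed; 378 in favor. Satisfied.

Valid — all requirements satisfied.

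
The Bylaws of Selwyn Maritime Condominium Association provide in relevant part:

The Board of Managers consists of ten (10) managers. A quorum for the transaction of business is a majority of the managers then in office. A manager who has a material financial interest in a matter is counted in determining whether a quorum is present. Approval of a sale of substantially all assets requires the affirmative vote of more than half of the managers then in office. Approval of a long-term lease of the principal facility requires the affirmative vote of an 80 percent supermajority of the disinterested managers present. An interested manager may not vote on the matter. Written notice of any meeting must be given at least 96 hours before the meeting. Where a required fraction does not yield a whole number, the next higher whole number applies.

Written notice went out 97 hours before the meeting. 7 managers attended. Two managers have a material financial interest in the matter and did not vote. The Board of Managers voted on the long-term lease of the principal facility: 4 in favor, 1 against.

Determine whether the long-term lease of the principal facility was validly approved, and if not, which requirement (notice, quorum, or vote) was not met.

Notice: 97 hours given; 96 required (97 ≥ 96). Satisfied.
Quorum: 7 present (interested managers count toward quorum); quorum is 6. Satisfied.
Vote: the long-term lease of the principal facility requires four-fifths of the disinterested managers present (7 − 2 = 5). 4/5 of 5 = 4, so 4 affirmative votes are needed; 4 voted in favor. Satisfied.

Valid — all requirements satisfied.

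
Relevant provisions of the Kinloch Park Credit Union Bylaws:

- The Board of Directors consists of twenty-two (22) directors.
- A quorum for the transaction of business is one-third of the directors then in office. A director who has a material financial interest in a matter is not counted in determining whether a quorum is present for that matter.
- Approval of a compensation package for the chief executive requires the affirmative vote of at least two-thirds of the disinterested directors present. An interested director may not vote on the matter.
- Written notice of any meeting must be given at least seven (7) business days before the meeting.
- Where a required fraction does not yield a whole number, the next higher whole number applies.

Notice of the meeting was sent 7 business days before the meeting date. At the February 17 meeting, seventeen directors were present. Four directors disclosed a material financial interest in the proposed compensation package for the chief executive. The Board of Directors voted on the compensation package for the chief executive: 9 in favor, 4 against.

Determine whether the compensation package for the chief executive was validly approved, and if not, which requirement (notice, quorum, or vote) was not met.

Notice: 7 business days given; 7 required (7 ≥ 7). Satisfied.
Quorum: 17 present, but the 4 interested directors do not count, leaving 13. Quorum is 8. Satisfied.
Vote: the compensation package for the chief executive requires two-thirds of the disinterested directors present (17 − 4 = 13). 2/3 of 13 = 8.67, rounded up to 9, so 9 affirmative votes are needed; 9 voted in favor. Satisfied.

Valid — all requirements satisfied.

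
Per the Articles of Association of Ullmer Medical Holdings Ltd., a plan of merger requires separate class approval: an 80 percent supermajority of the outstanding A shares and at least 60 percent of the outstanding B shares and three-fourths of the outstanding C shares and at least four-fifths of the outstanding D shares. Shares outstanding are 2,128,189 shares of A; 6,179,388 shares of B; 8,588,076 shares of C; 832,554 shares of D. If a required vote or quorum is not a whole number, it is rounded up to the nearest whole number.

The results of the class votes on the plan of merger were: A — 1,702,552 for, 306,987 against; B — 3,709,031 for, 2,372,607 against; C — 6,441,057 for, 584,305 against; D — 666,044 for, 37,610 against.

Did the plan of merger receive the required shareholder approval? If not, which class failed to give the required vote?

A: 4/5 of 2128189 = 1702551.20, rounded up to 1702552; 1,702,552 required, 1,702,552 in favor — approved.
B: 3/5 of 6179388 = 3707632.80, rounded up to 3707633; 3,707,633 required, 3,709,031 in favor — approved.
C: 3/4 of 8588076 = 6441057; 6,441,057 required, 6,441,057 in favor — approved.
D: 4/5 of 832554 = 666043.20, rounded up to 666044; 666,044 required, 666,044 in favor — approved.

Approved — every class gave the required vote.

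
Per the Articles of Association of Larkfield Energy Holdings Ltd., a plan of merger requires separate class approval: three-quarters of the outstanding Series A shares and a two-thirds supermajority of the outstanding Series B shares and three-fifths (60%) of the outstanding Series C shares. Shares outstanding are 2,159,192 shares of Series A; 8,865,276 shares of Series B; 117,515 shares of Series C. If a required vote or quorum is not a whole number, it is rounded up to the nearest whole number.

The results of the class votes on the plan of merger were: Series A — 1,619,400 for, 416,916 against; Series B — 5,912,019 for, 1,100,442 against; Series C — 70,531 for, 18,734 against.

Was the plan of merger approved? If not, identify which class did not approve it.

Approved — every class gave the required vote.

Series A: 3/4 of 2159192 = 1619394; 1,619,394 required, 1,619,400 in favor — approved.
Series B: 2/3 of 8865276 = 5910184; 5,910,184 required, 5,912,019 in favor — approved.
Series C: 3/5 of 117515 = 70509; 70,509 required, 70,531 in favor — approved.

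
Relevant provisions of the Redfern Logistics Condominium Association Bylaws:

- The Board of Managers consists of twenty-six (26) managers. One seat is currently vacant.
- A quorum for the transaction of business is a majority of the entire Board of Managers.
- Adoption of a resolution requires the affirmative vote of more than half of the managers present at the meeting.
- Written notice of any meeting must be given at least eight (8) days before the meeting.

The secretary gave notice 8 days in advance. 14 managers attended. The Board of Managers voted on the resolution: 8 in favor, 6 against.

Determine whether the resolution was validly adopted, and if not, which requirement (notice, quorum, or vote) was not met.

Notice: 8 days given; 8 required (8 ≥ 8). Satisfied.
Quorum: 14 present; quorum is 14. Satisfied.
Vote: the resolution requires a majority of the managers present (14). A majority of 14 is 8, so 8 affirmative votes are needed; 8 voted in favor. Satisfied.

Valid — all requirements satisfied.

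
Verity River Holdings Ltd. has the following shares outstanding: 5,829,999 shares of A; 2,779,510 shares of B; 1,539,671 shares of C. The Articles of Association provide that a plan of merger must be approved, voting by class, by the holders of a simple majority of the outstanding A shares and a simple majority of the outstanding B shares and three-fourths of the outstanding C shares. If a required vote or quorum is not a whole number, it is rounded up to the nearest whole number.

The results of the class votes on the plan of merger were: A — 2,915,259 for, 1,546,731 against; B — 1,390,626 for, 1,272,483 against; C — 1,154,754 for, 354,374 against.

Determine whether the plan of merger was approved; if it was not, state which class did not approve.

Approved — every class gave the required vote.

A: a majority of 5829999 is 2915000; 2,915,000 required, 2,915,259 in favor — approved.
B: a majority of 2779510 is 1389756; 1,389,756 required, 1,390,626 in favor — approved.
C: 3/4 of 1539671 = 1154753.25, rounded up to 1154754; 1,154,754 required, 1,154,754 in favor — approved.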